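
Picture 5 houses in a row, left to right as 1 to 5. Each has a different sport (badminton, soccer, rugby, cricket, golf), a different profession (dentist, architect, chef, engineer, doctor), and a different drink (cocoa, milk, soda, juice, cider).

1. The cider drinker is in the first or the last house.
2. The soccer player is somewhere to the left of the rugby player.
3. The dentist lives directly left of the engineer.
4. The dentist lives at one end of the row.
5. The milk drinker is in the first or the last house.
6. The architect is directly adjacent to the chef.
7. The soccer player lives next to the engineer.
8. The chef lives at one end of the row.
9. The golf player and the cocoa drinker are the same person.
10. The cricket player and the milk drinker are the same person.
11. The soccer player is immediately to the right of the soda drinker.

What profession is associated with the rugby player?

The dentist is in house 1 (clue 4).
So house 5 gets chef for profession.
Clue 3 places the engineer in house 2.
Clue 6: the architect is in house 4.
The soccer player is in house 3 (clue 7).
By clue 11, the soda drinker is in house 2.
The only profession still possible for house 3 is doctor.
So house 2 gets badminton for sport.
That leaves juice as the drink for house 3.
House 4's drink must be cocoa (nothing else left).
The golf player is in house 4 (clue 9).
So house 1 gets cricket for sport.
That leaves rugby as the sport for house 5.
Clue 10: the milk drinker is in house 1.
So house 5 gets cider for drink.
So: house 1 = cricket/dentist/milk, house 2 = badminton/engineer/soda, house 3 = soccer/doctor/juice, house 4 = golf/architect/cocoa, house 5 = rugby/chef/cider.

chef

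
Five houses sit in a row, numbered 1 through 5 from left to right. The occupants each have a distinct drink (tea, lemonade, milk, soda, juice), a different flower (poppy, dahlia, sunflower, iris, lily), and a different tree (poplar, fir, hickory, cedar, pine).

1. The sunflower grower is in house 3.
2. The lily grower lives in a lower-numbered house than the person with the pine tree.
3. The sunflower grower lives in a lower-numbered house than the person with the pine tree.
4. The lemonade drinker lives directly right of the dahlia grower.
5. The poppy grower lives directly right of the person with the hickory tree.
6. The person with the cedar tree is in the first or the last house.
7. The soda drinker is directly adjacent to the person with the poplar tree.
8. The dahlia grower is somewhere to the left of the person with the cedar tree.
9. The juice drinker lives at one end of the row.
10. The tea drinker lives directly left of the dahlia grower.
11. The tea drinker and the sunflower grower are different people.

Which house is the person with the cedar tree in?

5

Clue 1: the sunflower grower is in house 3.
The person with the cedar tree is in house 5 (clue 8).
So house 4 gets pine for tree.
The tea drinker is in house 1 (clue 10).
Clue 10: the dahlia grower is in house 2.
House 5's drink must be juice (nothing else left).
House 1's flower must be lily (nothing else left).
House 5 flower: only iris fits.
The person with the hickory tree is in house 3 (clue 5).
House 3's drink must be lemonade (nothing else left).
The only flower still possible for house 4 is poppy.
The soda drinker is in house 2 (clue 7).
By clue 7, the person with the poplar tree is in house 1.
So house 4 gets milk for drink.
House 2 tree: only fir fits.
So: house 1 = tea/lily/poplar, house 2 = soda/dahlia/fir, house 3 = lemonade/sunflower/hickory, house 4 = milk/poppy/pine, house 5 = juice/iris/cedar.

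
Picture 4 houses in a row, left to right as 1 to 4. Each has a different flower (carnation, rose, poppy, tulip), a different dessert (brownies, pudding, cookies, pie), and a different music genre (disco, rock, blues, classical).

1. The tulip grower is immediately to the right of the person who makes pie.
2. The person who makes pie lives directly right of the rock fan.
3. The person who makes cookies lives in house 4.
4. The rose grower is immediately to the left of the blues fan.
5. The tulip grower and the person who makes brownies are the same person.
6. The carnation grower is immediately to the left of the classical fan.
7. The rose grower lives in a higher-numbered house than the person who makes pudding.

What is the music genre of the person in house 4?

disco

The person who makes cookies is in house 4 (clue 3).
That leaves pudding as the dessert for house 1.
From clue 5, the tulip grower must be in house 3.
The person who makes brownies is in house 3 (clue 5).
The only flower still possible for house 4 is poppy.
House 2 dessert: only pie fits.
The rock fan is in house 1 (clue 2).
The blues fan is in house 3 (clue 4).
So house 1 gets carnation for flower.
House 2 flower: only rose fits.
House 2's music genre must be classical (nothing else left).
So house 4 gets disco for music genre.
So: house 1 = carnation/pudding/rock, house 2 = rose/pie/classical, house 3 = tulip/brownies/blues, house 4 = poppy/cookies/disco.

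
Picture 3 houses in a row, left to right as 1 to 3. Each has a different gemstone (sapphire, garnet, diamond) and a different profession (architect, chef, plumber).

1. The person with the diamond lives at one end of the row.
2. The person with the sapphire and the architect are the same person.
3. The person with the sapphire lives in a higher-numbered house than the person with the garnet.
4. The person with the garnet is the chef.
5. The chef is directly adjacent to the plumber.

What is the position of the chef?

The person with the diamond is narrowed to house 1 or 3; consider each.
Placing it in house 3 leads to a contradiction, so it's in house 1.
The only gemstone still possible for house 3 is sapphire.
The architect is in house 3 (clue 2).
Clue 4: the chef is in house 2.
The only gemstone still possible for house 2 is garnet.
House 1's profession must be plumber (nothing else left).
So: house 1 = diamond/plumber, house 2 = garnet/chef, house 3 = sapphire/architect.

2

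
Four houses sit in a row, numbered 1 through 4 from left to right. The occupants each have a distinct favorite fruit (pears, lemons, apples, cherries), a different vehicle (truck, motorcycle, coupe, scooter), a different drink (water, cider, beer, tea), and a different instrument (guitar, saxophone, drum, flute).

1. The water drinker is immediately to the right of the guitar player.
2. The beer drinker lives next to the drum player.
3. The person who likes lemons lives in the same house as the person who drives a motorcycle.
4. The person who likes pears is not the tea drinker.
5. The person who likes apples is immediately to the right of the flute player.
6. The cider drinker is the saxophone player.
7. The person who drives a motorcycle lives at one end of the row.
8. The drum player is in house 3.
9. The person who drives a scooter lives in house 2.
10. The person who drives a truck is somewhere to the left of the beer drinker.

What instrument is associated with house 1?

flute

From clue 8, the drum player must be in house 3.
Clue 9 places the person who drives a scooter in house 2.
That leaves saxophone as the instrument for house 4.
From clue 6, the cider drinker must be in house 4.
House 1 drink: only tea fits.
So house 2 gets beer for drink.
So house 3 gets water for drink.
From clue 1, the guitar player must be in house 2.
From clue 10, the person who drives a truck must be in house 1.
House 3 vehicle: only coupe fits.
House 4 vehicle: only motorcycle fits.
That leaves flute as the instrument for house 1.
By clue 3, the person who likes lemons is in house 4.
By clue 5, the person who likes apples is in house 2.
So house 1 gets cherries for favorite fruit.
That leaves pears as the favorite fruit for house 3.
So: house 1 = cherries/truck/tea/flute, house 2 = apples/scooter/beer/guitar, house 3 = pears/coupe/water/drum, house 4 = lemons/motorcycle/cider/saxophone.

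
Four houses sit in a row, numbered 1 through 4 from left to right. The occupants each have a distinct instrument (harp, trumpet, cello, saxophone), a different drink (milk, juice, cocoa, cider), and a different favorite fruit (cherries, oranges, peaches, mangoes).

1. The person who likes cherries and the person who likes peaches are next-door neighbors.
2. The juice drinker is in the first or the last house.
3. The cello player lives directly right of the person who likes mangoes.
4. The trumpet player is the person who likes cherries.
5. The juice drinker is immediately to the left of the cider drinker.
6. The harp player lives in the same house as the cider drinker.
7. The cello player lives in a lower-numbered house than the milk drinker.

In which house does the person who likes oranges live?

1

The juice drinker is in house 1 (clue 5).
By clue 5, the cider drinker is in house 2.
The harp player is in house 2 (clue 6).
House 3's instrument must be cello (nothing else left).
From clue 3, the person who likes mangoes must be in house 2.
From clue 7, the milk drinker must be in house 4.
So house 3 gets cocoa for drink.
Clue 1 places the person who likes cherries in house 4.
The person who likes peaches is in house 3 (clue 1).
Clue 4: the trumpet player is in house 4.
House 1 instrument: only saxophone fits.
The only favorite fruit still possible for house 1 is oranges.
So: house 1 = saxophone/juice/oranges, house 2 = harp/cider/mangoes, house 3 = cello/cocoa/peaches, house 4 = trumpet/milk/cherries.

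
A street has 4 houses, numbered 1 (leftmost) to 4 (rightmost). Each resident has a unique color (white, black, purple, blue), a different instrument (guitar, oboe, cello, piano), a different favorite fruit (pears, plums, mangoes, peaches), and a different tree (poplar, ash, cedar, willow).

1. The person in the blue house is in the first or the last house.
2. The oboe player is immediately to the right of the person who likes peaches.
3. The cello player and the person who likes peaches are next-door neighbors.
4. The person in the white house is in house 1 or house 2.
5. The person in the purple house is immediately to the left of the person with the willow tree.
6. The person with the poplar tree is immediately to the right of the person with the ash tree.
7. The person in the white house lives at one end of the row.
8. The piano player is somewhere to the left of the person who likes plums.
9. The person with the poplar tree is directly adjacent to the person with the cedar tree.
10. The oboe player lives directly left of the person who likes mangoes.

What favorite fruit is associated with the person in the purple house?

From clue 7, the person in the white house must be in house 1.
House 4's color must be blue (nothing else left).
So house 4 gets guitar for instrument.
The person in the black house is narrowed to house 2 or 3; consider each.
Placing it in house 3 leads to a contradiction, so it's in house 2.
The only color still possible for house 3 is purple.
By clue 5, the person with the willow tree is in house 4.
The oboe player is narrowed to house 2 or 3; consider each.
Placing it in house 2 leads to a contradiction, so it's in house 3.
The person who likes peaches is in house 2 (clue 2).
The person who likes mangoes is in house 4 (clue 10).
The only instrument still possible for house 1 is cello.
House 2 instrument: only piano fits.
House 1's favorite fruit must be pears (nothing else left).
House 3's favorite fruit must be plums (nothing else left).
The person with the ash tree is narrowed to house 1 or 2; consider each.
Placing it in house 2 leads to a contradiction, so it's in house 1.
Clue 6: the person with the poplar tree is in house 2.
The only tree still possible for house 3 is cedar.
So: house 1 = white/cello/pears/ash, house 2 = black/piano/peaches/poplar, house 3 = purple/oboe/plums/cedar, house 4 = blue/guitar/mangoes/willow.

plums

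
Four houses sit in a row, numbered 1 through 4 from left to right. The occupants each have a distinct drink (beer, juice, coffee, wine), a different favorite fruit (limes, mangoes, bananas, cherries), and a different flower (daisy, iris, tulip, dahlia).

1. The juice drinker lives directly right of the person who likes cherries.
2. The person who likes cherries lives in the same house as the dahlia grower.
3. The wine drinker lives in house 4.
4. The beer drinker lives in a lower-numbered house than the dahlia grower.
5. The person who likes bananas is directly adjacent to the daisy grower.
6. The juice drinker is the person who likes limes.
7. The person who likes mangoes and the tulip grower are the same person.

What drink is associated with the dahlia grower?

coffee

Clue 3 places the wine drinker in house 4.
By clue 2, the person who likes cherries is in house 2.
By clue 2, the dahlia grower is in house 2.
Clue 4: the beer drinker is in house 1.
The juice drinker is in house 3 (clue 1).
House 2 drink: only coffee fits.
The only favorite fruit still possible for house 1 is mangoes.
The only favorite fruit still possible for house 3 is limes.
So house 4 gets bananas for favorite fruit.
Clue 5: the daisy grower is in house 3.
Clue 7 places the tulip grower in house 1.
So house 4 gets iris for flower.
So: house 1 = beer/mangoes/tulip, house 2 = coffee/cherries/dahlia, house 3 = juice/limes/daisy, house 4 = wine/bananas/iris.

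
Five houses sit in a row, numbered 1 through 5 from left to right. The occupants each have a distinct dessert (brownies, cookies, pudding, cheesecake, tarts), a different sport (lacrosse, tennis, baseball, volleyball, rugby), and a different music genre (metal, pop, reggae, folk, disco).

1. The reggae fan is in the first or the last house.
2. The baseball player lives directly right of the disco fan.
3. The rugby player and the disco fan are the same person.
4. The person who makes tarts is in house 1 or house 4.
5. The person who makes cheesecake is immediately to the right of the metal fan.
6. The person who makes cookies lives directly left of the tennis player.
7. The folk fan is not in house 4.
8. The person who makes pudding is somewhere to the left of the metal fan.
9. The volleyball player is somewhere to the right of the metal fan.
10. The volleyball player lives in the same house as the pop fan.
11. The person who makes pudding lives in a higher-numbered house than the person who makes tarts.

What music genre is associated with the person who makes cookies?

folk

From clue 11, the person who makes tarts must be in house 1.
The person who makes cheesecake is narrowed to house 4 or 5; consider each.
Placing it in house 4 leads to a contradiction, so it's in house 5.
By clue 5, the metal fan is in house 4.
The volleyball player is in house 5 (clue 9).
The pop fan is in house 5 (clue 10).
The only music genre still possible for house 1 is reggae.
House 4 dessert: only brownies fits.
House 1 sport: only lacrosse fits.
House 2's sport must be rugby (nothing else left).
Clue 3 places the disco fan in house 2.
So house 3 gets folk for music genre.
From clue 2, the baseball player must be in house 3.
House 4 sport: only tennis fits.
The person who makes cookies is in house 3 (clue 6).
House 2's dessert must be pudding (nothing else left).
So: house 1 = tarts/lacrosse/reggae, house 2 = pudding/rugby/disco, house 3 = cookies/baseball/folk, house 4 = brownies/tennis/metal, house 5 = cheesecake/volleyball/pop.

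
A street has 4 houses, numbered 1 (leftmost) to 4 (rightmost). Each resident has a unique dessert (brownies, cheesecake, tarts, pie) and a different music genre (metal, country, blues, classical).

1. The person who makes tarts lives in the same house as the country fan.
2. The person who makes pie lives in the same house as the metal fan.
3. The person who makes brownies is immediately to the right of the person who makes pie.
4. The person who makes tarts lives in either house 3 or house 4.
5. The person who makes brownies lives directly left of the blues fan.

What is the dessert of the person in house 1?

pie

The person who makes brownies is narrowed to house 2 or 3; consider each.
Placing it in house 3 leads to a contradiction, so it's in house 2.
By clue 3, the person who makes pie is in house 1.
The blues fan is in house 3 (clue 5).
By clue 1, the person who makes tarts is in house 4.
The metal fan is in house 1 (clue 2).
So house 3 gets cheesecake for dessert.
So house 2 gets classical for music genre.
That leaves country as the music genre for house 4.
So: house 1 = pie/metal, house 2 = brownies/classical, house 3 = cheesecake/blues, house 4 = tarts/country.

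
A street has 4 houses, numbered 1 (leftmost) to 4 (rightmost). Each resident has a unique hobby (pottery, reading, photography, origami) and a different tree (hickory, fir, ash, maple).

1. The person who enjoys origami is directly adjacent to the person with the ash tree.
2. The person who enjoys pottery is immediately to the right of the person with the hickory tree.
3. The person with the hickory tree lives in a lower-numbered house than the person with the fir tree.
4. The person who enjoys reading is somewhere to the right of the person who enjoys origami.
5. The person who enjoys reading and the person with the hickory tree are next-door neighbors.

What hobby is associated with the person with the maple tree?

origami

The person who enjoys origami is narrowed to house 1 or 2 or 3; consider each.
Placing it in house 2 and house 3 leads to a contradiction, so it's in house 1.
From clue 1, the person with the ash tree must be in house 2.
House 3's hobby must be photography (nothing else left).
The person who enjoys pottery is narrowed to house 2 or 4; consider each.
Placing it in house 2 leads to a contradiction, so it's in house 4.
Clue 2: the person with the hickory tree is in house 3.
From clue 3, the person with the fir tree must be in house 4.
House 2 hobby: only reading fits.
So house 1 gets maple for tree.
So: house 1 = origami/maple, house 2 = reading/ash, house 3 = photography/hickory, house 4 = pottery/fir.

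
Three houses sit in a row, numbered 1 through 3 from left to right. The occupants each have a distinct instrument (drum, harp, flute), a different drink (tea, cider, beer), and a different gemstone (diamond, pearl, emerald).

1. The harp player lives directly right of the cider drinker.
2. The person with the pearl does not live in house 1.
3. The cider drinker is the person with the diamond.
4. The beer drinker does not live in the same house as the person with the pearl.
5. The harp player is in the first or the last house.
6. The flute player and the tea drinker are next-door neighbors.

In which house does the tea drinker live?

By clue 5, the harp player is in house 3.
From clue 1, the cider drinker must be in house 2.
The person with the diamond is in house 2 (clue 3).
House 1's gemstone must be emerald (nothing else left).
That leaves pearl as the gemstone for house 3.
Clue 4: the beer drinker is in house 1.
Clue 6 places the flute player in house 2.
The only instrument still possible for house 1 is drum.
House 3's drink must be tea (nothing else left).
So: house 1 = drum/beer/emerald, house 2 = flute/cider/diamond, house 3 = harp/tea/pearl.

3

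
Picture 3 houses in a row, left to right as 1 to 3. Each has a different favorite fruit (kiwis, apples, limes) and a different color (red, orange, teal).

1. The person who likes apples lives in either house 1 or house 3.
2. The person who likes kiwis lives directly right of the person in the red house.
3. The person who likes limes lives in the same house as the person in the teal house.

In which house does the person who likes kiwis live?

The person who likes apples is narrowed to house 1 or 3; consider each.
Placing it in house 3 leads to a contradiction, so it's in house 1.
The person who likes kiwis is narrowed to house 2 or 3; consider each.
Placing it in house 3 leads to a contradiction, so it's in house 2.
By clue 2, the person in the red house is in house 1.
So house 3 gets limes for favorite fruit.
By clue 3, the person in the teal house is in house 3.
The only color still possible for house 2 is orange.
So: house 1 = apples/red, house 2 = kiwis/orange, house 3 = limes/teal.

2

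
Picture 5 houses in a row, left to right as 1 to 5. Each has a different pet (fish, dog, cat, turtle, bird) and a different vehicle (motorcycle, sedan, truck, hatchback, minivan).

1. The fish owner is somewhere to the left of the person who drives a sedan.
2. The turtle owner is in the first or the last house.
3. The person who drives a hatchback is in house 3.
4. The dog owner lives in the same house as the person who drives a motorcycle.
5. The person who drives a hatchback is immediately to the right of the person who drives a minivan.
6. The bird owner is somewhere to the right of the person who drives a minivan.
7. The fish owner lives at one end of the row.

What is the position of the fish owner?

1

From clue 3, the person who drives a hatchback must be in house 3.
Clue 5 places the person who drives a minivan in house 2.
From clue 7, the fish owner must be in house 1.
So house 5 gets turtle for pet.
By clue 4, the dog owner is in house 4.
By clue 4, the person who drives a motorcycle is in house 4.
House 2's pet must be cat (nothing else left).
House 3's pet must be bird (nothing else left).
House 1 vehicle: only truck fits.
That leaves sedan as the vehicle for house 5.
So: house 1 = fish/truck, house 2 = cat/minivan, house 3 = bird/hatchback, house 4 = dog/motorcycle, house 5 = turtle/sedan.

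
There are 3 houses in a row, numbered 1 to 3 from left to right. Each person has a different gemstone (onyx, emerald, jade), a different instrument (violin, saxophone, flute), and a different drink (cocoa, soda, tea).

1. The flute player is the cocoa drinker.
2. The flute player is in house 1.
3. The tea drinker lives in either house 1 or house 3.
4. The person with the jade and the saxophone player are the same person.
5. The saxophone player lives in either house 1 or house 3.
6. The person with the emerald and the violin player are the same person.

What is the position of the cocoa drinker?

Clue 2 places the flute player in house 1.
House 2's instrument must be violin (nothing else left).
House 3's instrument must be saxophone (nothing else left).
Clue 1: the cocoa drinker is in house 1.
The person with the jade is in house 3 (clue 4).
By clue 6, the person with the emerald is in house 2.
That leaves onyx as the gemstone for house 1.
House 2 drink: only soda fits.
So house 3 gets tea for drink.
So: house 1 = onyx/flute/cocoa, house 2 = emerald/violin/soda, house 3 = jade/saxophone/tea.

1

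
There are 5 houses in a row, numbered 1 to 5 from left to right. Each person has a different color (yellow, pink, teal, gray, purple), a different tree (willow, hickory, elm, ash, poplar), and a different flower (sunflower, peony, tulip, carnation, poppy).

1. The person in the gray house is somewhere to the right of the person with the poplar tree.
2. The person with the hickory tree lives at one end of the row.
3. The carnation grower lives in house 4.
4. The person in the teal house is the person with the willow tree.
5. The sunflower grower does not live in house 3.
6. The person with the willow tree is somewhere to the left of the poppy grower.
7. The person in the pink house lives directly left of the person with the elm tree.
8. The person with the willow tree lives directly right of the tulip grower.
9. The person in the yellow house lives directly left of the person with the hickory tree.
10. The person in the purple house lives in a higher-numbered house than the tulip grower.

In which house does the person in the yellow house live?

Clue 3 places the carnation grower in house 4.
By clue 9, the person in the yellow house is in house 4.
Clue 9: the person with the hickory tree is in house 5.
House 1's color must be pink (nothing else left).
Clue 7 places the person with the elm tree in house 2.
By clue 4, the person in the teal house is in house 3.
The poppy grower is in house 5 (clue 6).
By clue 8, the tulip grower is in house 2.
House 2's color must be gray (nothing else left).
That leaves purple as the color for house 5.
That leaves willow as the tree for house 3.
House 3's flower must be peony (nothing else left).
By clue 1, the person with the poplar tree is in house 1.
House 4's tree must be ash (nothing else left).
That leaves sunflower as the flower for house 1.
So: house 1 = pink/poplar/sunflower, house 2 = gray/elm/tulip, house 3 = teal/willow/peony, house 4 = yellow/ash/carnation, house 5 = purple/hickory/poppy.

4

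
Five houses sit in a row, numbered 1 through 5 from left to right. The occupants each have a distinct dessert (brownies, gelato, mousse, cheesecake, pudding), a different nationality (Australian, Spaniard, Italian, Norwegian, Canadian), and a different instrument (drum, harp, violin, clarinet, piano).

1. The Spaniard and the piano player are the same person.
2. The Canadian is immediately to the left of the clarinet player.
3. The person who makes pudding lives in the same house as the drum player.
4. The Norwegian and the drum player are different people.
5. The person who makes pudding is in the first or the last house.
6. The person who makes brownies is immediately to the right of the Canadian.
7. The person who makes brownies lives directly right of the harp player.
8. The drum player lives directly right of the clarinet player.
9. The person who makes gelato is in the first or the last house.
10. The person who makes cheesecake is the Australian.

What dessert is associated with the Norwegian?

brownies

By clue 3, the person who makes pudding is in house 5.
By clue 3, the drum player is in house 5.
By clue 8, the clarinet player is in house 4.
From clue 2, the Canadian must be in house 3.
Clue 6 places the person who makes brownies in house 4.
Clue 7: the harp player is in house 3.
House 1's dessert must be gelato (nothing else left).
House 5's nationality must be Italian (nothing else left).
From clue 10, the person who makes cheesecake must be in house 2.
The Australian is in house 2 (clue 10).
The only dessert still possible for house 3 is mousse.
The only nationality still possible for house 1 is Spaniard.
So house 4 gets Norwegian for nationality.
The piano player is in house 1 (clue 1).
That leaves violin as the instrument for house 2.
So: house 1 = gelato/Spaniard/piano, house 2 = cheesecake/Australian/violin, house 3 = mousse/Canadian/harp, house 4 = brownies/Norwegian/clarinet, house 5 = pudding/Italian/drum.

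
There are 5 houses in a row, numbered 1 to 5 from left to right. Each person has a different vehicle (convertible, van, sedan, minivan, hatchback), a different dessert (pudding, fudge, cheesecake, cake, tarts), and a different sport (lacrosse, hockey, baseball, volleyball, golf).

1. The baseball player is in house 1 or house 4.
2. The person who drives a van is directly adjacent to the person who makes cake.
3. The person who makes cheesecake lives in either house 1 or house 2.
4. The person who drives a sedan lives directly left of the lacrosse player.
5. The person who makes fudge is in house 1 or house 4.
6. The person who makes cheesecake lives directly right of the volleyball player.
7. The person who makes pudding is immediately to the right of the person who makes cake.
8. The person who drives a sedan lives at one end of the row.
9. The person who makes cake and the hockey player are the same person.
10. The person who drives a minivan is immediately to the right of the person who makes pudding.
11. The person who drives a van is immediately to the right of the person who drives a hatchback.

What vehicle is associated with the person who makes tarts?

Clue 6: the person who makes cheesecake is in house 2.
From clue 6, the volleyball player must be in house 1.
From clue 8, the person who drives a sedan must be in house 1.
The only dessert still possible for house 5 is tarts.
Clue 4 places the lacrosse player in house 2.
By clue 7, the person who makes pudding is in house 4.
Clue 7 places the person who makes cake in house 3.
By clue 9, the hockey player is in house 3.
By clue 10, the person who drives a minivan is in house 5.
House 1 dessert: only fudge fits.
House 4's sport must be baseball (nothing else left).
That leaves golf as the sport for house 5.
By clue 2, the person who drives a van is in house 4.
From clue 11, the person who drives a hatchback must be in house 3.
The only vehicle still possible for house 2 is convertible.
So: house 1 = sedan/fudge/volleyball, house 2 = convertible/cheesecake/lacrosse, house 3 = hatchback/cake/hockey, house 4 = van/pudding/baseball, house 5 = minivan/tarts/golf.

minivan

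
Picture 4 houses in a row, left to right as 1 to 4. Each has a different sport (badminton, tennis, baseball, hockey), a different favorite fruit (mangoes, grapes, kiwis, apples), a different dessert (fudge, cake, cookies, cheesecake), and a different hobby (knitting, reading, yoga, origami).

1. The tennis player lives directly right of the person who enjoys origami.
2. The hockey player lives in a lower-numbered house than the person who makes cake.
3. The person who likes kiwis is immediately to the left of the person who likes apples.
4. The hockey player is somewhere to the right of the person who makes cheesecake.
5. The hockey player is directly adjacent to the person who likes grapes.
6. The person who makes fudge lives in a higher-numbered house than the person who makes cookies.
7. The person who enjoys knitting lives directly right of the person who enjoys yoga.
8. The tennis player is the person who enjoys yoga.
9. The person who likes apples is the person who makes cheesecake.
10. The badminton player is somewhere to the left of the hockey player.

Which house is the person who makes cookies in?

1

Clue 9: the person who likes apples is in house 2.
The person who makes cheesecake is in house 2 (clue 9).
House 4's sport must be baseball (nothing else left).
So house 1 gets cookies for dessert.
Clue 3 places the person who likes kiwis in house 1.
Clue 4 places the hockey player in house 3.
From clue 5, the person who likes grapes must be in house 4.
House 1's sport must be badminton (nothing else left).
House 2 sport: only tennis fits.
So house 3 gets mangoes for favorite fruit.
By clue 1, the person who enjoys origami is in house 1.
From clue 2, the person who makes cake must be in house 4.
From clue 8, the person who enjoys yoga must be in house 2.
So house 3 gets fudge for dessert.
Clue 7: the person who enjoys knitting is in house 3.
The only hobby still possible for house 4 is reading.
So: house 1 = badminton/kiwis/cookies/origami, house 2 = tennis/apples/cheesecake/yoga, house 3 = hockey/mangoes/fudge/knitting, house 4 = baseball/grapes/cake/reading.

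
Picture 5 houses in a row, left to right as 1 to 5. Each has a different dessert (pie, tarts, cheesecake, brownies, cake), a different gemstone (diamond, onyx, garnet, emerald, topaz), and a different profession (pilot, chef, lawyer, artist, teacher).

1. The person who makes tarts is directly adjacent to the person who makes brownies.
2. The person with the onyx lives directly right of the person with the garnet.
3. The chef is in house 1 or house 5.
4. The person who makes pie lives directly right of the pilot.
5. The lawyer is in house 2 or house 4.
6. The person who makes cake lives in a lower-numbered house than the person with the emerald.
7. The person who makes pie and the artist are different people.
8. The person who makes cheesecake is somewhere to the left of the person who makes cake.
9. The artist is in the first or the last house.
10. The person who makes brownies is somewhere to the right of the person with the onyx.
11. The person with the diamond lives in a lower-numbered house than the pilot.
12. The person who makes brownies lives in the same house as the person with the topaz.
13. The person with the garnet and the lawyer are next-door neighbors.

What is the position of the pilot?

So house 1 gets cheesecake for dessert.
The person with the garnet is narrowed to house 1 or 3; consider each.
Placing it in house 3 leads to a contradiction, so it's in house 1.
Clue 2: the person with the onyx is in house 2.
The lawyer is in house 2 (clue 13).
Clue 11 places the pilot in house 4.
House 3's gemstone must be diamond (nothing else left).
The only profession still possible for house 3 is teacher.
Clue 4 places the person who makes pie in house 5.
Clue 7 places the artist in house 1.
House 4's dessert must be brownies (nothing else left).
So house 5 gets chef for profession.
Clue 1 places the person who makes tarts in house 3.
Clue 12: the person with the topaz is in house 4.
House 2's dessert must be cake (nothing else left).
The only gemstone still possible for house 5 is emerald.
So: house 1 = cheesecake/garnet/artist, house 2 = cake/onyx/lawyer, house 3 = tarts/diamond/teacher, house 4 = brownies/topaz/pilot, house 5 = pie/emerald/chef.

4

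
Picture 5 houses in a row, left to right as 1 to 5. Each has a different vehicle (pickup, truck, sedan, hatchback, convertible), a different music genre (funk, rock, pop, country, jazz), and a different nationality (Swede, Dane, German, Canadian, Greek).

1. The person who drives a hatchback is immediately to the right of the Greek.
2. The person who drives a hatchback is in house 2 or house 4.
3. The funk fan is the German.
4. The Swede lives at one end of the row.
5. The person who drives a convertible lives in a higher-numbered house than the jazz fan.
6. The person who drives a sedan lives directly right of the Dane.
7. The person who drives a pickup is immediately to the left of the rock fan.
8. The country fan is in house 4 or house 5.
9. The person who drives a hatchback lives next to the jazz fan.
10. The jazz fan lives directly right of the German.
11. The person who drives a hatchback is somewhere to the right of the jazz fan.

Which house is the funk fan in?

By clue 10, the jazz fan is in house 3.
The German is in house 2 (clue 10).
By clue 11, the person who drives a hatchback is in house 4.
The Greek is in house 3 (clue 1).
Clue 3 places the funk fan in house 2.
From clue 5, the person who drives a convertible must be in house 5.
House 1's music genre must be pop (nothing else left).
House 4 music genre: only rock fits.
House 5's music genre must be country (nothing else left).
Clue 6: the Dane is in house 1.
Clue 7: the person who drives a pickup is in house 3.
So house 1 gets truck for vehicle.
House 2 vehicle: only sedan fits.
That leaves Canadian as the nationality for house 4.
The only nationality still possible for house 5 is Swede.
So: house 1 = truck/pop/Dane, house 2 = sedan/funk/German, house 3 = pickup/jazz/Greek, house 4 = hatchback/rock/Canadian, house 5 = convertible/country/Swede.

2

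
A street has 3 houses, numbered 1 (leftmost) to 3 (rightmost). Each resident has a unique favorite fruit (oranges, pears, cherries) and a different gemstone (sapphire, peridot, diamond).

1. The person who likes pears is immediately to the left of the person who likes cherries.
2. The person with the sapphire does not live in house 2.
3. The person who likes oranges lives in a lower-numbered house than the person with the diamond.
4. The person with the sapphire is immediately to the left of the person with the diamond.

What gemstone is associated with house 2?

Clue 4: the person with the sapphire is in house 1.
Clue 4: the person with the diamond is in house 2.
So house 3 gets cherries for favorite fruit.
House 3's gemstone must be peridot (nothing else left).
Clue 1: the person who likes pears is in house 2.
From clue 3, the person who likes oranges must be in house 1.
So: house 1 = oranges/sapphire, house 2 = pears/diamond, house 3 = cherries/peridot.

diamond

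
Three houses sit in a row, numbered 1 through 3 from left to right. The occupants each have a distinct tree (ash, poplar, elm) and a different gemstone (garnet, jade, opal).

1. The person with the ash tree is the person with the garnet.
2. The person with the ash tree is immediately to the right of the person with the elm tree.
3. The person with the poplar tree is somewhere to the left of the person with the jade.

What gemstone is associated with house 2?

jade

The only tree still possible for house 3 is ash.
Clue 1 places the person with the garnet in house 3.
By clue 2, the person with the elm tree is in house 2.
House 1 tree: only poplar fits.
The only gemstone still possible for house 1 is opal.
House 2 gemstone: only jade fits.
So: house 1 = poplar/opal, house 2 = elm/jade, house 3 = ash/garnet.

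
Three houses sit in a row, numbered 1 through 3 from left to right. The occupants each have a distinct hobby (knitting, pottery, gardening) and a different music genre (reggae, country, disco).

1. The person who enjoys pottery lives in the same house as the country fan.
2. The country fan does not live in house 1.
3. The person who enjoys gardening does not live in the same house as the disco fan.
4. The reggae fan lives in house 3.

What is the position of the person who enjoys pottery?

Clue 4 places the reggae fan in house 3.
That leaves disco as the music genre for house 1.
House 2's music genre must be country (nothing else left).
The person who enjoys pottery is in house 2 (clue 1).
The only hobby still possible for house 1 is knitting.
That leaves gardening as the hobby for house 3.
So: house 1 = knitting/disco, house 2 = pottery/country, house 3 = gardening/reggae.

2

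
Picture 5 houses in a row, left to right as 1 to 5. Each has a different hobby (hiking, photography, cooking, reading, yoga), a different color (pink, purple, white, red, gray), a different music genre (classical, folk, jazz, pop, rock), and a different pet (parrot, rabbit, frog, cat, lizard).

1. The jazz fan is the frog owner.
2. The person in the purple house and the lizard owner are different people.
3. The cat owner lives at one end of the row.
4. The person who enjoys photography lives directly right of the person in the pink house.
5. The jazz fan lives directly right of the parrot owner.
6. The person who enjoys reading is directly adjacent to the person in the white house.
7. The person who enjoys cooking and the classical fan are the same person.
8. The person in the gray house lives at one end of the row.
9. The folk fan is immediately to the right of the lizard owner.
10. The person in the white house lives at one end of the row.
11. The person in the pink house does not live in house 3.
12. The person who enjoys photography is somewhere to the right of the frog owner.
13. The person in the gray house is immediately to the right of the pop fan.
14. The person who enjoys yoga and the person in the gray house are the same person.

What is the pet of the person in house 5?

cat

Clue 13: the person in the gray house is in house 5.
The pop fan is in house 4 (clue 13).
The person who enjoys yoga is in house 5 (clue 14).
The person who enjoys reading is in house 2 (clue 6).
From clue 12, the person who enjoys photography must be in house 3.
Clue 12 places the frog owner in house 2.
The only hobby still possible for house 4 is hiking.
House 1 color: only white fits.
The only pet still possible for house 3 is rabbit.
That leaves lizard as the pet for house 4.
House 5's pet must be cat (nothing else left).
The jazz fan is in house 2 (clue 1).
The classical fan is in house 1 (clue 7).
The folk fan is in house 5 (clue 9).
That leaves cooking as the hobby for house 1.
So house 2 gets pink for color.
So house 3 gets purple for color.
The only color still possible for house 4 is red.
House 3's music genre must be rock (nothing else left).
So house 1 gets parrot for pet.
So: house 1 = cooking/white/classical/parrot, house 2 = reading/pink/jazz/frog, house 3 = photography/purple/rock/rabbit, house 4 = hiking/red/pop/lizard, house 5 = yoga/gray/folk/cat.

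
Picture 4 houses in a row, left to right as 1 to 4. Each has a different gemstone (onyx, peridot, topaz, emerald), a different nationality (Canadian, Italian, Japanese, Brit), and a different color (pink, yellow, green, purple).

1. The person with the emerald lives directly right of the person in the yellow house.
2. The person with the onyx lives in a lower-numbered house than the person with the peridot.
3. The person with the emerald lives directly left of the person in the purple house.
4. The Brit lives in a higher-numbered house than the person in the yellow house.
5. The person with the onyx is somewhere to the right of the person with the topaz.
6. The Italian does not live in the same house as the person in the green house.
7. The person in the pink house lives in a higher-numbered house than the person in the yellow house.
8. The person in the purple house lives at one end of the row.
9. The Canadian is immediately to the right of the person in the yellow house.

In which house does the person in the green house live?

Clue 8 places the person in the purple house in house 4.
House 1 gemstone: only topaz fits.
House 4's gemstone must be peridot (nothing else left).
By clue 3, the person with the emerald is in house 3.
The only gemstone still possible for house 2 is onyx.
From clue 1, the person in the yellow house must be in house 2.
Clue 7: the person in the pink house is in house 3.
Clue 9 places the Canadian in house 3.
That leaves Brit as the nationality for house 4.
House 1 color: only green fits.
Clue 6: the Italian is in house 2.
The only nationality still possible for house 1 is Japanese.
So: house 1 = topaz/Japanese/green, house 2 = onyx/Italian/yellow, house 3 = emerald/Canadian/pink, house 4 = peridot/Brit/purple.

1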